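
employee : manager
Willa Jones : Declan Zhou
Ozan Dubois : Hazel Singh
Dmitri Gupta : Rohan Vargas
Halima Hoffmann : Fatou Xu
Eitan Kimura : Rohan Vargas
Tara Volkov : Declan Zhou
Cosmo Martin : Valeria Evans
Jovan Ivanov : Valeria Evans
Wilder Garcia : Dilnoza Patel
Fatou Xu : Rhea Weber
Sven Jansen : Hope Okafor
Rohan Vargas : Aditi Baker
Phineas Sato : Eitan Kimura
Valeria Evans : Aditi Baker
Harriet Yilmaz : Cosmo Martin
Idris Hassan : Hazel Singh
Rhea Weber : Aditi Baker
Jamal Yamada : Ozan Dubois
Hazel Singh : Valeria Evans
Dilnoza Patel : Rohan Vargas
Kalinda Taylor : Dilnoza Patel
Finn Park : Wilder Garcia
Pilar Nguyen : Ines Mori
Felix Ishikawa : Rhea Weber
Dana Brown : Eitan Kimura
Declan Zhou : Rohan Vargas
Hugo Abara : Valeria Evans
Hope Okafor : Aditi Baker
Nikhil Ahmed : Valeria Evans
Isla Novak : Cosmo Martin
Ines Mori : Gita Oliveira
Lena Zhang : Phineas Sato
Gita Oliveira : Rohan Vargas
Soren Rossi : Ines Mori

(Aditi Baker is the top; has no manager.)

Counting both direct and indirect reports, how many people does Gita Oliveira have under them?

Gita Oliveira directly manages Ines Mori. Under Ines Mori: Soren Rossi, Pilar Nguyen (2). That's 3 in total.

3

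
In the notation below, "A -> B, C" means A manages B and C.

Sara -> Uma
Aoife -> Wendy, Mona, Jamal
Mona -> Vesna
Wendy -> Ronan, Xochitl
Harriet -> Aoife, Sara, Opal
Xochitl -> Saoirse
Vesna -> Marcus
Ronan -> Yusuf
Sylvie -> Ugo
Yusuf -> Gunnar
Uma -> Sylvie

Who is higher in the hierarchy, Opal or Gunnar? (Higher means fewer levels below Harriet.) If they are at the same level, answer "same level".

Opal is 1 level below Harriet; Gunnar is 5. Opal is higher.

Opal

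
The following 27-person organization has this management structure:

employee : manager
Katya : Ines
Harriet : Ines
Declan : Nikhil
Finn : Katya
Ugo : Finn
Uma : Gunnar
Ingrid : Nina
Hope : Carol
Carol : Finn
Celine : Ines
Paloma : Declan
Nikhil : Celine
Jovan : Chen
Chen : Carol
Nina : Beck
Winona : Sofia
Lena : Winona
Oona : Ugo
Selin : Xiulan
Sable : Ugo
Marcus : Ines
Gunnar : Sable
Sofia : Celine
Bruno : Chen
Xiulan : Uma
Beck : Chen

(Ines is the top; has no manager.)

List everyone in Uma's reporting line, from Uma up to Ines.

Uma -> Gunnar -> Sable -> Ugo -> Finn -> Katya -> Ines

Uma reports to Gunnar. Gunnar reports to Sable. Sable reports to Ugo. Ugo reports to Finn. Finn reports to Katya. Katya reports to Ines. Ines is at the top.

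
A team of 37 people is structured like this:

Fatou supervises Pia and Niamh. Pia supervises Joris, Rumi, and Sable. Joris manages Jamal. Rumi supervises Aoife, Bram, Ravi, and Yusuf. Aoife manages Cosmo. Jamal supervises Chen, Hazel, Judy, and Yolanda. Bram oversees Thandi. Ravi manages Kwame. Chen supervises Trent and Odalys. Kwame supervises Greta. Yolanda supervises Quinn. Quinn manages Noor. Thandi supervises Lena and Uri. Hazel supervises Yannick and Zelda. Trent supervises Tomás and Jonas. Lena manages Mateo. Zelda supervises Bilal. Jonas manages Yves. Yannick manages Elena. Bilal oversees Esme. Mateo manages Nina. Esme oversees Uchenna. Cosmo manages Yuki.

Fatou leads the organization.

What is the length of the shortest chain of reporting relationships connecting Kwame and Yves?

9

Kwame is 3 levels below Pia, and Yves is 6 levels below Pia (their lowest common manager). The shortest path runs up from Kwame to Pia and back down to Yves: 3 + 6 = 9 links.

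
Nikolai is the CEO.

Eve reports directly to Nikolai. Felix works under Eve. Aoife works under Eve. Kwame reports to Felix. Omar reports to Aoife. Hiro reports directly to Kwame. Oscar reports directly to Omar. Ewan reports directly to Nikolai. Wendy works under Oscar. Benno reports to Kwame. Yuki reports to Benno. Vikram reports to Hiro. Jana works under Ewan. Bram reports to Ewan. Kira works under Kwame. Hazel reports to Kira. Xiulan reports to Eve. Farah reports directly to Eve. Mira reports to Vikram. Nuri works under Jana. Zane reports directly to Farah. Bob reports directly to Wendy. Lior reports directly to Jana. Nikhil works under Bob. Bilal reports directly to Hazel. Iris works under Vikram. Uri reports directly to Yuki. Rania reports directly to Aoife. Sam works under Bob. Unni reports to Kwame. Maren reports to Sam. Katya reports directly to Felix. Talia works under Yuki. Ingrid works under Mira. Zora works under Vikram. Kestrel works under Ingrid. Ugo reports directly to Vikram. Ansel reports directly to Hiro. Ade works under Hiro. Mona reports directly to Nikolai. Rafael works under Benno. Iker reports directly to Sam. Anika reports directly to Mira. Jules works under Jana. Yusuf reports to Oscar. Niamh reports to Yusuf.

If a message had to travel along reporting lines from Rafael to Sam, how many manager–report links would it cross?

10

Rafael is 4 levels below Eve, and Sam is 6 levels below Eve (their lowest common manager). The shortest path runs up from Rafael to Eve and back down to Sam: 4 + 6 = 10 links.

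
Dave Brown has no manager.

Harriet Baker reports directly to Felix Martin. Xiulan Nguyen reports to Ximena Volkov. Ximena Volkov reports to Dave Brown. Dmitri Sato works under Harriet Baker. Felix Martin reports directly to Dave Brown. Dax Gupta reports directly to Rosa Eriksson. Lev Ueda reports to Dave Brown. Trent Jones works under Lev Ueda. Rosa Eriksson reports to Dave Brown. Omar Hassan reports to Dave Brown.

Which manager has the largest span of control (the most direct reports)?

Direct-report counts: Dave Brown has 5; Lev Ueda has 1; Rosa Eriksson has 1; Ximena Volkov has 1; Felix Martin has 1; Harriet Baker has 1. The largest is 5, held by Dave Brown.

Dave Brown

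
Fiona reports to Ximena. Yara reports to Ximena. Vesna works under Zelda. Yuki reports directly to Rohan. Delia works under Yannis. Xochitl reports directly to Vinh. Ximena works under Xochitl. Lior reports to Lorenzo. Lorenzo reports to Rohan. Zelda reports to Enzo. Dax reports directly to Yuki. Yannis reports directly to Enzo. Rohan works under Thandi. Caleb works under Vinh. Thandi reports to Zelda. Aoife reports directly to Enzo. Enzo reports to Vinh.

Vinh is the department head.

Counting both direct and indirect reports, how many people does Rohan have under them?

4

Rohan directly manages Yuki, Lorenzo. Under Yuki: Dax (1). Under Lorenzo: Lior (1). So Rohan's organization is 2 direct reports plus everyone under them: 2 + 2 = 4.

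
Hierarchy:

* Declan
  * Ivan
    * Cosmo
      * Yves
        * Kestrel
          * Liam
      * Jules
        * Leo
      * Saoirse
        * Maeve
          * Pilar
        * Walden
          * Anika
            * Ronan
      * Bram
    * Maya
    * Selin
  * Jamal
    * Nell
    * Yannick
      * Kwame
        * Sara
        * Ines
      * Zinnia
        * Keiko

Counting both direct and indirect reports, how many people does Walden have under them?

Walden directly manages Anika. Under Anika: Ronan (1). That's 2 in total.

2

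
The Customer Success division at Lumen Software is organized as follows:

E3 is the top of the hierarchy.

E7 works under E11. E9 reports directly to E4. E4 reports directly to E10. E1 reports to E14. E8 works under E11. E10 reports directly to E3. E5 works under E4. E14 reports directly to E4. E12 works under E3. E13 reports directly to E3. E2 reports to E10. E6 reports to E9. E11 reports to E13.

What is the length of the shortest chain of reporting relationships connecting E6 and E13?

E6 is 4 levels below E3, and E13 is 1 level below E3 (their lowest common manager). The shortest path runs up from E6 to E3 and back down to E13: 4 + 1 = 5 links.

5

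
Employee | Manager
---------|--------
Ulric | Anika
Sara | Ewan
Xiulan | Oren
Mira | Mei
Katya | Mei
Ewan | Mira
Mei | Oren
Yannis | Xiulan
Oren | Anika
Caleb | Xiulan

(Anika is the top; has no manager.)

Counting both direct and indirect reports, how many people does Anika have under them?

10

Anika directly manages Oren, Ulric. Under Oren: Mei, Katya, Mira, Ewan, Sara, Xiulan, Yannis, Caleb (8). Ulric has no reports. So Anika's organization is 2 direct reports plus everyone under them: 9 + 1 = 10.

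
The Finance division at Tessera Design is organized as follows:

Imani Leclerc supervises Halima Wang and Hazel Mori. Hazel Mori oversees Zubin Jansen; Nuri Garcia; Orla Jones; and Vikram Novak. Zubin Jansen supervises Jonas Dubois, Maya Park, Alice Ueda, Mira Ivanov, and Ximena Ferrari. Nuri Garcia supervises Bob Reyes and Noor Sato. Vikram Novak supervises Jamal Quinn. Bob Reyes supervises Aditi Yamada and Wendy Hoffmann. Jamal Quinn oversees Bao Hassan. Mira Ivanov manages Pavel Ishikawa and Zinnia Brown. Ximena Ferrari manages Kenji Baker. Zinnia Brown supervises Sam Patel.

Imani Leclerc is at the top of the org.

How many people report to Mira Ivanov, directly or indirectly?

3

Mira Ivanov directly manages Pavel Ishikawa, Zinnia Brown. Pavel Ishikawa has no reports. Under Zinnia Brown: Sam Patel (1). So Mira Ivanov's organization is 2 direct reports plus everyone under them: 1 + 2 = 3.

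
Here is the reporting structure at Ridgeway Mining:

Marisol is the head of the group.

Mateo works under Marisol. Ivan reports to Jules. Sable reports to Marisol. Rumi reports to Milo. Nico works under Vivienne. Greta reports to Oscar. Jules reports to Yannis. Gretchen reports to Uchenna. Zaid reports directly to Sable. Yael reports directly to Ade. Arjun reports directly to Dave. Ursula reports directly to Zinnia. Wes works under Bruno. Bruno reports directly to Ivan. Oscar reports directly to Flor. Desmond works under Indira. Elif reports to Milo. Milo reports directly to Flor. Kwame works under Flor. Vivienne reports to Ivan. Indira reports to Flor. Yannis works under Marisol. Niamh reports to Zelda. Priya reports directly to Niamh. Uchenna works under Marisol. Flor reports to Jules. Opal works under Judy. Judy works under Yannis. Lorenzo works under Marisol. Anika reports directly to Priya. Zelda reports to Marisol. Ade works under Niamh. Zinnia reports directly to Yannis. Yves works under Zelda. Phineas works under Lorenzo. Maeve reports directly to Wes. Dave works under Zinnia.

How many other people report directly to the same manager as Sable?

5

Sable reports to Marisol. Marisol's other direct reports are Yannis, Zelda, Uchenna, Lorenzo, Mateo — 5 peers.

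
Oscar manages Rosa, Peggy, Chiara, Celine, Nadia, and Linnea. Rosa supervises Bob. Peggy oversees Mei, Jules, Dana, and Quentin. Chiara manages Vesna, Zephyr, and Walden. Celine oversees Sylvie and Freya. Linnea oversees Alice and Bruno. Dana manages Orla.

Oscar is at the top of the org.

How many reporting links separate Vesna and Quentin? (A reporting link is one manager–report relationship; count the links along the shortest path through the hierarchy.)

4

Vesna is 2 levels below Oscar, and Quentin is 2 levels below Oscar (their lowest common manager). The shortest path runs up from Vesna to Oscar and back down to Quentin: 2 + 2 = 4 links.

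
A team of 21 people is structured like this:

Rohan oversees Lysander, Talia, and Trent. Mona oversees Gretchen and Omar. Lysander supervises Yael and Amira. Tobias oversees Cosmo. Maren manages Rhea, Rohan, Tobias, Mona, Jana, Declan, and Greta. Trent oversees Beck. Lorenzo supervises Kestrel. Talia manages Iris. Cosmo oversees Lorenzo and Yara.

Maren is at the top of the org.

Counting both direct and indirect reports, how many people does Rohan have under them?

7

Rohan directly manages Trent, Lysander, Talia. Under Trent: Beck (1). Under Lysander: Amira, Yael (2). Under Talia: Iris (1). So Rohan's organization is 3 direct reports plus everyone under them: 2 + 3 + 2 = 7.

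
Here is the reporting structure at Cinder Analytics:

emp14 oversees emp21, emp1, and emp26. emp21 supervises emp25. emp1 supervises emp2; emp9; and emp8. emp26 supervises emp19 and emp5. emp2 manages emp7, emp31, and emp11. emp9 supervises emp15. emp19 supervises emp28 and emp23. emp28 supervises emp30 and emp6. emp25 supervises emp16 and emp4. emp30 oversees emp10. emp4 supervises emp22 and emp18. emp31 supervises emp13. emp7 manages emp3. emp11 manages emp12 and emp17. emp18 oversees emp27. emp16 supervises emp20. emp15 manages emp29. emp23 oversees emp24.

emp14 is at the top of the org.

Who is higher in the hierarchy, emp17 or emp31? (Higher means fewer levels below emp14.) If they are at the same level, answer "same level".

emp31

emp17 is 4 levels below emp14; emp31 is 3. emp31 is higher.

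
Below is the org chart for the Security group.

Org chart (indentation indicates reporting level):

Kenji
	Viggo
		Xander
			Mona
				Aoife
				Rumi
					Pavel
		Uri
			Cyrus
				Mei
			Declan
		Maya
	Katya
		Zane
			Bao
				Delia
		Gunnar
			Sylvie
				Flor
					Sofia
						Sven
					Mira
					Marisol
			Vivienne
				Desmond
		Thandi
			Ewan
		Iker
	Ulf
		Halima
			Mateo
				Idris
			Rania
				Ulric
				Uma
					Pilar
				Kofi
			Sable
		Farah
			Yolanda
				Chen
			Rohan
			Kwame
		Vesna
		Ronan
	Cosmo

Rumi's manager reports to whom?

Rumi reports to Mona, and Mona reports to Xander. So Rumi's skip-level manager is Xander.

Xander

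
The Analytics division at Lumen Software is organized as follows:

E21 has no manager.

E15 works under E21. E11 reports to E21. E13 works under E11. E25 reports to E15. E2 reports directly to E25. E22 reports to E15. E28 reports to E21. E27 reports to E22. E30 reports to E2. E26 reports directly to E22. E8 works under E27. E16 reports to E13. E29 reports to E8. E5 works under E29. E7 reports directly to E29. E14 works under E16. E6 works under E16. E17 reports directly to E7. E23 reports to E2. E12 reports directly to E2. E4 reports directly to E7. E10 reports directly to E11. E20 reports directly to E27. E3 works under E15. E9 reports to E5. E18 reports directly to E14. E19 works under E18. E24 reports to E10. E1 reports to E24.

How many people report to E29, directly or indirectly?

E29 directly manages E5, E7. Under E5: E9 (1). Under E7: E4, E17 (2). So E29's organization is 2 direct reports plus everyone under them: 2 + 3 = 5.

5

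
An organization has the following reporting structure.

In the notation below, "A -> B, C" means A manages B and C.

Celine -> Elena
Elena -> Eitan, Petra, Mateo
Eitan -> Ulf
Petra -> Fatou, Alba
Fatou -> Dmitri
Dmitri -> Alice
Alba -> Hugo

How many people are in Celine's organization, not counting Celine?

10

Celine directly manages Elena. Under Elena: Mateo, Petra, Alba, Hugo, Fatou, Dmitri, Alice, Eitan, Ulf (9). That's 10 in total.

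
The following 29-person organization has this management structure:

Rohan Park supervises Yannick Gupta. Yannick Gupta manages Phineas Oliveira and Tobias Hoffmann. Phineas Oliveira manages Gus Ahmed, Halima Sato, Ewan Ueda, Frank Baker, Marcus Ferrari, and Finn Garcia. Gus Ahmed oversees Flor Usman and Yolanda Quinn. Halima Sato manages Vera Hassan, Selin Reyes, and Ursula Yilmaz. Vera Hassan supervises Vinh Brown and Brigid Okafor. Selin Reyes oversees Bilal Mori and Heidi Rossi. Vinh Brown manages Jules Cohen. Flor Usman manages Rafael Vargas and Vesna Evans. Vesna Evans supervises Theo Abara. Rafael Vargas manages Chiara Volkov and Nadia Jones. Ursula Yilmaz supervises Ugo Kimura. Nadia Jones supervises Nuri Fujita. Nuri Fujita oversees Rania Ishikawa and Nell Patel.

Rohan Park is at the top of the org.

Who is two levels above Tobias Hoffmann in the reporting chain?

Rohan Park

Tobias Hoffmann reports to Yannick Gupta, and Yannick Gupta reports to Rohan Park. So Tobias Hoffmann's skip-level manager is Rohan Park.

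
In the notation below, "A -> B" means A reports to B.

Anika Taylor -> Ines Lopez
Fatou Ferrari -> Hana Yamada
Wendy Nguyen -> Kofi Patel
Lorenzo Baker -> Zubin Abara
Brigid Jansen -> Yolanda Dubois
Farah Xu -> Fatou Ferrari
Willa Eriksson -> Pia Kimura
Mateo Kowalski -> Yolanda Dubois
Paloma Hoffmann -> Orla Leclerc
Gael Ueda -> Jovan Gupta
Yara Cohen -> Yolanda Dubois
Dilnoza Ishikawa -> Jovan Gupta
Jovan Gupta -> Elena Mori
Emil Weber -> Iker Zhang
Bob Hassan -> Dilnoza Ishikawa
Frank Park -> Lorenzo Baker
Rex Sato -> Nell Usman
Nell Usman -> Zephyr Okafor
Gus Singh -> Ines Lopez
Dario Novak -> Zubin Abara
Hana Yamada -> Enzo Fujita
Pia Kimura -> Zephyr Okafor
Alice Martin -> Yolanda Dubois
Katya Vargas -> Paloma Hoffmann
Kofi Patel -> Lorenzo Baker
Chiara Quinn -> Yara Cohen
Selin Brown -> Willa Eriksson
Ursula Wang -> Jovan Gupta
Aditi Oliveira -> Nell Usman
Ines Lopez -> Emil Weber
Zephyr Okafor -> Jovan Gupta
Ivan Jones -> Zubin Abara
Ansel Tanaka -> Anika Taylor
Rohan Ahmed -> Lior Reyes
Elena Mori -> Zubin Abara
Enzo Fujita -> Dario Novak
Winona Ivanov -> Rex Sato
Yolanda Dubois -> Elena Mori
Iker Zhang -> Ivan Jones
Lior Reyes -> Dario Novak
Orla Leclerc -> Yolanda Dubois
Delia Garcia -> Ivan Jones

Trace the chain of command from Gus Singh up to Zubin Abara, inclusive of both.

Gus Singh reports to Ines Lopez. Ines Lopez reports to Emil Weber. Emil Weber reports to Iker Zhang. Iker Zhang reports to Ivan Jones. Ivan Jones reports to Zubin Abara. Zubin Abara is at the top.

Gus Singh -> Ines Lopez -> Emil Weber -> Iker Zhang -> Ivan Jones -> Zubin Abara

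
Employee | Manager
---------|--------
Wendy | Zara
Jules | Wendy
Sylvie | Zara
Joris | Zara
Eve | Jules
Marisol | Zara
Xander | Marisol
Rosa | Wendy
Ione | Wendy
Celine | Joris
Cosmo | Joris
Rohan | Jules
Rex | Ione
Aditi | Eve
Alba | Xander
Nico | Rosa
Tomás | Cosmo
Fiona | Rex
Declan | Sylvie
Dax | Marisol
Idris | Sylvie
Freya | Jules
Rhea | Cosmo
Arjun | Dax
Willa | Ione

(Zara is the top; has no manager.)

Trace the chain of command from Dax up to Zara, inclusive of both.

Dax reports to Marisol. Marisol reports to Zara. Zara is at the top.

Dax -> Marisol -> Zara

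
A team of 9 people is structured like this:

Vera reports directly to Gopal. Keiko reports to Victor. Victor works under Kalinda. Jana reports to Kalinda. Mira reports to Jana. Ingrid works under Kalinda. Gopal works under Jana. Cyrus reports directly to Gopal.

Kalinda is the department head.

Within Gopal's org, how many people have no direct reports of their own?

2

The people in Gopal's organization with no one reporting to them are Cyrus, Vera. That is 2.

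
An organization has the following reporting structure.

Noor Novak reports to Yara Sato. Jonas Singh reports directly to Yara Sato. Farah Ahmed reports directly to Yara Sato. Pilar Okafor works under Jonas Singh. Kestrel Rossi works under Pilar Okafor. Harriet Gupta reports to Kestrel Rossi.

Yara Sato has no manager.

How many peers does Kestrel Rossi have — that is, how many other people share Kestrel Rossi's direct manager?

0

Kestrel Rossi reports to Pilar Okafor, and Pilar Okafor has no other direct reports. Kestrel Rossi has 0 peers.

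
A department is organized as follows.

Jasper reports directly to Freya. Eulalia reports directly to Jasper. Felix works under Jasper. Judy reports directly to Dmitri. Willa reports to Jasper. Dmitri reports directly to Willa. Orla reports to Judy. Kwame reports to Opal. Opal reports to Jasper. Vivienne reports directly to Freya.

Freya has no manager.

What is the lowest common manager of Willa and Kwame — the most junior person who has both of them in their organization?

Jasper

Willa's chain of managers is Jasper, Freya. Kwame's chain of managers is Opal, Jasper, Freya. The first manager that appears in both chains is Jasper.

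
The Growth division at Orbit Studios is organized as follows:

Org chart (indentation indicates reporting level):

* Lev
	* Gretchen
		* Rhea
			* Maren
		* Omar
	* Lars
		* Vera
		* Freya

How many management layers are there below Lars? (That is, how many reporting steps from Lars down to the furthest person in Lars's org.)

The longest chain under Lars runs Lars → Freya, which is 1 level below Lars.

1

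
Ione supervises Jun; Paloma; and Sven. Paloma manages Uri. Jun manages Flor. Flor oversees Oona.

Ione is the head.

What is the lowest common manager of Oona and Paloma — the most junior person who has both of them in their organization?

Ione

Oona's chain of managers is Flor, Jun, Ione. Paloma's chain of managers is Ione. The first manager that appears in both chains is Ione.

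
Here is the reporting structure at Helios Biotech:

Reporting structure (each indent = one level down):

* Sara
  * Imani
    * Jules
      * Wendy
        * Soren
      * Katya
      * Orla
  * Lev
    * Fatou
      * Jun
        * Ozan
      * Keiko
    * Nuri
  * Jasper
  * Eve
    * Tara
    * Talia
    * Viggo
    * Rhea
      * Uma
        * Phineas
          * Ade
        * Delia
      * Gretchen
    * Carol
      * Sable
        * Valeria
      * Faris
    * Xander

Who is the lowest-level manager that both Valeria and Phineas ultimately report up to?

Valeria's chain of managers is Sable, Carol, Eve, Sara. Phineas's chain of managers is Uma, Rhea, Eve, Sara. The first manager that appears in both chains is Eve.

Eve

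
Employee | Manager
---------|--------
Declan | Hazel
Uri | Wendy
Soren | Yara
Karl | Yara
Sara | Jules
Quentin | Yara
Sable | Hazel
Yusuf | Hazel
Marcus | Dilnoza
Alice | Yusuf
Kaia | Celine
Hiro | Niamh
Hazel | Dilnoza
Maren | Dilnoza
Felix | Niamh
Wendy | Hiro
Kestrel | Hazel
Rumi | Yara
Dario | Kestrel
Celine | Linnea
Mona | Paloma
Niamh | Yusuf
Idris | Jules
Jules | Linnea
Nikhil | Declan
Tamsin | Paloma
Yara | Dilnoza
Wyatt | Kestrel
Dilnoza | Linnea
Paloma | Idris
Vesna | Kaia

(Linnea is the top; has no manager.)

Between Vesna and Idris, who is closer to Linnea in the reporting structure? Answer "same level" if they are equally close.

Idris

Vesna is 3 levels below Linnea; Idris is 2. Idris is higher.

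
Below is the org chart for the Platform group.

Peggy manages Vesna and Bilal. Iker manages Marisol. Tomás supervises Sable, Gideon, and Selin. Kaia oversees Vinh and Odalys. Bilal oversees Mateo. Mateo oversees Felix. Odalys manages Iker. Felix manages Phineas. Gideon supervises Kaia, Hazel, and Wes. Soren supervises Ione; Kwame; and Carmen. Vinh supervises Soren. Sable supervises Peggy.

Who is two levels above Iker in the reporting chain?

Kaia

Iker reports to Odalys, and Odalys reports to Kaia. So Iker's skip-level manager is Kaia.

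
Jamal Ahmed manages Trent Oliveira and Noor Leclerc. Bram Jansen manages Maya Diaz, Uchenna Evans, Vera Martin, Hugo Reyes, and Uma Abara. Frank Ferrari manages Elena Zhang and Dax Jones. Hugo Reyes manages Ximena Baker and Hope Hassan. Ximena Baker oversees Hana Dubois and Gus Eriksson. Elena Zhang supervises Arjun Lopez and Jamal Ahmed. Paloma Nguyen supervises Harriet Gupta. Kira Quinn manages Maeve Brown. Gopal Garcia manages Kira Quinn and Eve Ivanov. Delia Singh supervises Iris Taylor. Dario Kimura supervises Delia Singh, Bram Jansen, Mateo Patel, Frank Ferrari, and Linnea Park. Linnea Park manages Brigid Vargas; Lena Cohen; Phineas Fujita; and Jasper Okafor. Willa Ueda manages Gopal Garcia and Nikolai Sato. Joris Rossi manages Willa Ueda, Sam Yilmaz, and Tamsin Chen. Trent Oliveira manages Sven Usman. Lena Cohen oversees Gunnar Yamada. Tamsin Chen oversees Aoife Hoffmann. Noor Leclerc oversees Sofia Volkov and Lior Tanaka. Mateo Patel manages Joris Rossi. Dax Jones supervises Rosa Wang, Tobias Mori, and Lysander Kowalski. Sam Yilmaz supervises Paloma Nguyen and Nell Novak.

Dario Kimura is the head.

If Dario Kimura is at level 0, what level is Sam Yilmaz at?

3

Chain from Sam Yilmaz up to Dario Kimura: Sam Yilmaz → Joris Rossi → Mateo Patel → Dario Kimura. That is 3 steps up, so Sam Yilmaz is 3 levels below Dario Kimura.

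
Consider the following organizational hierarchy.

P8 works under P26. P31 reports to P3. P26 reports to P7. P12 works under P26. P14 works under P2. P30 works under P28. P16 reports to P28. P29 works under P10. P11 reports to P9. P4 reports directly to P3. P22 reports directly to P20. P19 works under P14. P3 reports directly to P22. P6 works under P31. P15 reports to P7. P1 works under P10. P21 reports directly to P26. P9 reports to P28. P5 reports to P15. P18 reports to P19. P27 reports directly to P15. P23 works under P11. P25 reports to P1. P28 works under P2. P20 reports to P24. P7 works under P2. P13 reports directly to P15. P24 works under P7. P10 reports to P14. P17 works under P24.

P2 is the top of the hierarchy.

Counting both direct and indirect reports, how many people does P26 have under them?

P26 directly manages P21, P8, P12. P21 has no reports. P8 has no reports. P12 has no reports. So P26's organization is 3 direct reports plus everyone under them: 1 + 1 + 1 = 3.

3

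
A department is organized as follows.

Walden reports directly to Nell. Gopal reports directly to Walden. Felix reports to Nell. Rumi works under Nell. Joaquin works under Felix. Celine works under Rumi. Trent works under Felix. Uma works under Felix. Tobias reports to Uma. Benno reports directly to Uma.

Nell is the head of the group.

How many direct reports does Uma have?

2

Uma directly manages Tobias, Benno. That is 2 direct reports.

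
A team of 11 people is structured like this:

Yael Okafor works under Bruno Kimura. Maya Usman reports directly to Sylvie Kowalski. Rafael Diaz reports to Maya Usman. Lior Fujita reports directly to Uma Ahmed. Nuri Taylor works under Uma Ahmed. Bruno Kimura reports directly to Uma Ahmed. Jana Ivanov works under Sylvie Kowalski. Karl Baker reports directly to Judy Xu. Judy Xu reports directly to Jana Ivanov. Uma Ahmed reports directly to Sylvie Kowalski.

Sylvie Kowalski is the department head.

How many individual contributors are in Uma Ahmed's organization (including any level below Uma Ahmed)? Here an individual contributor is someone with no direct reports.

The people in Uma Ahmed's organization with no one reporting to them are Yael Okafor, Lior Fujita, Nuri Taylor. That is 3.

3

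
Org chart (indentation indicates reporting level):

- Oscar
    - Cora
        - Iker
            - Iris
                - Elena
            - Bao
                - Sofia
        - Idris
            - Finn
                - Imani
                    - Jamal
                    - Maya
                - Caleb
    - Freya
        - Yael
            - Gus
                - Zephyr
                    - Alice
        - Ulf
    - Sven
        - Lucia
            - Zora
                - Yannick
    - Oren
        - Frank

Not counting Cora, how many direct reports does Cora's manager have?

3

Cora reports to Oscar. Oscar's other direct reports are Freya, Sven, Oren — 3 peers.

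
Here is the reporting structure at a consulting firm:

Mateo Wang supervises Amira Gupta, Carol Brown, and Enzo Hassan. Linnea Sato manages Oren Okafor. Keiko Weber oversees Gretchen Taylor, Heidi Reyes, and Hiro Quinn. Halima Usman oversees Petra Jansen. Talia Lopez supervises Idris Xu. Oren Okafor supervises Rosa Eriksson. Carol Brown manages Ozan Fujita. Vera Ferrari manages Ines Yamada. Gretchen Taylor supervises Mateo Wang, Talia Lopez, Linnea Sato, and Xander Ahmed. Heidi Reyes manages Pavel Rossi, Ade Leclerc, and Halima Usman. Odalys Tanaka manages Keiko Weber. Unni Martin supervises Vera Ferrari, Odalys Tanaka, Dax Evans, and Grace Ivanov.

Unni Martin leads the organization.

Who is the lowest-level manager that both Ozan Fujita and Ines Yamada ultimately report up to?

Ozan Fujita's chain of managers is Carol Brown, Mateo Wang, Gretchen Taylor, Keiko Weber, Odalys Tanaka, Unni Martin. Ines Yamada's chain of managers is Vera Ferrari, Unni Martin. The first manager that appears in both chains is Unni Martin.

Unni Martin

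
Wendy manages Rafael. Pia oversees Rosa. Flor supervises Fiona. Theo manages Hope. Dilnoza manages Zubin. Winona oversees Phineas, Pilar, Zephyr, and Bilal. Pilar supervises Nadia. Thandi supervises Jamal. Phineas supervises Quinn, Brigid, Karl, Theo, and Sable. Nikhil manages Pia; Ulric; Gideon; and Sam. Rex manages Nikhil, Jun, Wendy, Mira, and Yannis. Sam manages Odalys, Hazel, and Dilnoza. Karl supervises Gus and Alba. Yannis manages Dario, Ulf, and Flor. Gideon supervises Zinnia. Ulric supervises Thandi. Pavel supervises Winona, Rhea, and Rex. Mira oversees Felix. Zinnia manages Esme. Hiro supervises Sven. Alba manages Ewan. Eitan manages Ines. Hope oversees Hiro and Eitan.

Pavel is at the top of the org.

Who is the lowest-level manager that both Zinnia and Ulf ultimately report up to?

Rex

Zinnia's chain of managers is Gideon, Nikhil, Rex, Pavel. Ulf's chain of managers is Yannis, Rex, Pavel. The first manager that appears in both chains is Rex.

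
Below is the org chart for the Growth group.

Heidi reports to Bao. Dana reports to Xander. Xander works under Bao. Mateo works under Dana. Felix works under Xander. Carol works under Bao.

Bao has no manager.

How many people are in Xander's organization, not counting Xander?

Xander directly manages Felix, Dana. Felix has no reports. Under Dana: Mateo (1). So Xander's organization is 2 direct reports plus everyone under them: 1 + 2 = 3.

3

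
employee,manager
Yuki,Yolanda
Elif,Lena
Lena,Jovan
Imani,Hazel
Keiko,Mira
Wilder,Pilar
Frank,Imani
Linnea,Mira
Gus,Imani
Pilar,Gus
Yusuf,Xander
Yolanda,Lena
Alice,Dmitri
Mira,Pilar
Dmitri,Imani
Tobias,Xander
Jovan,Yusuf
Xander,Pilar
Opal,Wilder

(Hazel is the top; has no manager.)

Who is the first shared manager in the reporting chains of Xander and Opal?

Pilar

Xander's chain of managers is Pilar, Gus, Imani, Hazel. Opal's chain of managers is Wilder, Pilar, Gus, Imani, Hazel. The first manager that appears in both chains is Pilar.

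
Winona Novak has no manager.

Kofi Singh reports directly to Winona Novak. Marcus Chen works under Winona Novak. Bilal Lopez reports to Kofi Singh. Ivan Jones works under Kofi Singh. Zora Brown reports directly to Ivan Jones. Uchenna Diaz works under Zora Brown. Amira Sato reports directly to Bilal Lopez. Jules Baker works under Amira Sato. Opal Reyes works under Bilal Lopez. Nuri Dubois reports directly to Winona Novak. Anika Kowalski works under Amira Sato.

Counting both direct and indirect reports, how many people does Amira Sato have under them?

Amira Sato directly manages Jules Baker, Anika Kowalski. Jules Baker has no reports. Anika Kowalski has no reports. So Amira Sato's organization is 2 direct reports plus everyone under them: 1 + 1 = 2.

2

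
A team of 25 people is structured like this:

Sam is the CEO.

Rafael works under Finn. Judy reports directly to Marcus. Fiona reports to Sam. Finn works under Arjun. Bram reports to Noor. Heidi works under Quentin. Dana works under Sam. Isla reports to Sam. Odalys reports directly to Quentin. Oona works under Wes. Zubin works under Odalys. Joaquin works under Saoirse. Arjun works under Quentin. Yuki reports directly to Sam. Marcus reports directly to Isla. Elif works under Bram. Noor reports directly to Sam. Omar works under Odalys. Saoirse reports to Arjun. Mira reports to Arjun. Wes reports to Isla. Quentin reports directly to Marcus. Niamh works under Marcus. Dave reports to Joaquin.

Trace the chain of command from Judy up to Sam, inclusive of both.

Judy -> Marcus -> Isla -> Sam

Judy reports to Marcus. Marcus reports to Isla. Isla reports to Sam. Sam is at the top.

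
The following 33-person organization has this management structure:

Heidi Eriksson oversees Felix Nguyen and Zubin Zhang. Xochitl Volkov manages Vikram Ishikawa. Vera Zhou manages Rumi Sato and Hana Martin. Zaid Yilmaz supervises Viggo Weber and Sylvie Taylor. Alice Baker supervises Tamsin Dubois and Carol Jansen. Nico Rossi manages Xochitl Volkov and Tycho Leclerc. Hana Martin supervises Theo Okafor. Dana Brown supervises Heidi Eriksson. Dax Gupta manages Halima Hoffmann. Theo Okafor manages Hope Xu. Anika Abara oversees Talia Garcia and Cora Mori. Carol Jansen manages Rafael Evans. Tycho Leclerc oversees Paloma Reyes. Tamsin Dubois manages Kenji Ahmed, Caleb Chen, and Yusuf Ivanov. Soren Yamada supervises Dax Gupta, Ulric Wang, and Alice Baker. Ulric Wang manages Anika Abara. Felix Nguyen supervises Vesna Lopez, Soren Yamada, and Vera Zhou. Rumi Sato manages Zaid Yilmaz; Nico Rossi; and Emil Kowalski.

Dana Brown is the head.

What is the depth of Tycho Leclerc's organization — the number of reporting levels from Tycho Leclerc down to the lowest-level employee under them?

The longest chain under Tycho Leclerc runs Tycho Leclerc → Paloma Reyes, which is 1 level below Tycho Leclerc.

1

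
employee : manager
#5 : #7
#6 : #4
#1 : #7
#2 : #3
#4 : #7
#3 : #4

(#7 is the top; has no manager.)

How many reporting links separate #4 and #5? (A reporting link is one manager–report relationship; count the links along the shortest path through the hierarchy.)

2

#4 is 1 level below #7, and #5 is 1 level below #7 (their lowest common manager). The shortest path runs up from #4 to #7 and back down to #5: 1 + 1 = 2 links.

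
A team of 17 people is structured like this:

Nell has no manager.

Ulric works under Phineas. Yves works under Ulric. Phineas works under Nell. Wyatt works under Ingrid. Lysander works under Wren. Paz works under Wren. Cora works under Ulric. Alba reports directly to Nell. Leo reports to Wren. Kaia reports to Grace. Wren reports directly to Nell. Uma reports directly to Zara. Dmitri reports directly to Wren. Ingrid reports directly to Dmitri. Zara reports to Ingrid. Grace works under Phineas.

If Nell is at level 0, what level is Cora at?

3

Chain from Cora up to Nell: Cora → Ulric → Phineas → Nell. That is 3 steps up, so Cora is 3 levels below Nell.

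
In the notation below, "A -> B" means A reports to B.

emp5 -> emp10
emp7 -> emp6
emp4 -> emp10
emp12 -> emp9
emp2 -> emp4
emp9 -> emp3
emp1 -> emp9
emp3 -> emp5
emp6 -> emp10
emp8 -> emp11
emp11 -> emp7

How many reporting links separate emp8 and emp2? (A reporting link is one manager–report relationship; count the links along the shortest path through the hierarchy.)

emp8 is 4 levels below emp10, and emp2 is 2 levels below emp10 (their lowest common manager). The shortest path runs up from emp8 to emp10 and back down to emp2: 4 + 2 = 6 links.

6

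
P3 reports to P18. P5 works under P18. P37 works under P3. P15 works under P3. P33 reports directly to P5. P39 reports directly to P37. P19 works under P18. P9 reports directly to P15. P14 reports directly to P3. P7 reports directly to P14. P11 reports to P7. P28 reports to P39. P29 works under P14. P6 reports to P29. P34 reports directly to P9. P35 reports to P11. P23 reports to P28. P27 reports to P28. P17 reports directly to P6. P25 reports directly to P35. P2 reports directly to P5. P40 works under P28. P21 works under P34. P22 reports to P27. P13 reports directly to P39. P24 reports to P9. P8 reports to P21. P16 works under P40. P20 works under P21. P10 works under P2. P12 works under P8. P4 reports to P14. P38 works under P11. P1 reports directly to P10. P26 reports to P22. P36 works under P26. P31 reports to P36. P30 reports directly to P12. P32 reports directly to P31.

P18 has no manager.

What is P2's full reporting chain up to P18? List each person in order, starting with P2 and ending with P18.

P2 -> P5 -> P18

P2 reports to P5. P5 reports to P18. P18 is at the top.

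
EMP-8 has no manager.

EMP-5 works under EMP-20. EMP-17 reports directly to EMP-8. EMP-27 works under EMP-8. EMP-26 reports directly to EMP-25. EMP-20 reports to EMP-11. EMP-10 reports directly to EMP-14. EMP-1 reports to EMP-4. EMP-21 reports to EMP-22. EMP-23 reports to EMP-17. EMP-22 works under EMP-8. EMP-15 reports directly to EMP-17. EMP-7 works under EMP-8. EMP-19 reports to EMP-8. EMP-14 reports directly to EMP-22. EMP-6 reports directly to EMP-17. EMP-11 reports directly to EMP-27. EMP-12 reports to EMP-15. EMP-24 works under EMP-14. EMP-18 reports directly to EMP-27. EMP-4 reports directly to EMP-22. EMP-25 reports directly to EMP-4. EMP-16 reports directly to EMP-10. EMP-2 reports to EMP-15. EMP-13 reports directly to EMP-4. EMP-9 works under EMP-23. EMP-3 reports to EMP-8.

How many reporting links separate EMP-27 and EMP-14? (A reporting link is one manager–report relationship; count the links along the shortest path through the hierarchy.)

EMP-27 is 1 level below EMP-8, and EMP-14 is 2 levels below EMP-8 (their lowest common manager). The shortest path runs up from EMP-27 to EMP-8 and back down to EMP-14: 1 + 2 = 3 links.

3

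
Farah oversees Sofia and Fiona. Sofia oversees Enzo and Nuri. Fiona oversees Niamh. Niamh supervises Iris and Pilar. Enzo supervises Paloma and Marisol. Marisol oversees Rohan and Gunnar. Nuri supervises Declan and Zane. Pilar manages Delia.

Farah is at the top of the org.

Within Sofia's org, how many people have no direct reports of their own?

5

The people in Sofia's organization with no one reporting to them are Zane, Declan, Paloma, Gunnar, Rohan. That is 5.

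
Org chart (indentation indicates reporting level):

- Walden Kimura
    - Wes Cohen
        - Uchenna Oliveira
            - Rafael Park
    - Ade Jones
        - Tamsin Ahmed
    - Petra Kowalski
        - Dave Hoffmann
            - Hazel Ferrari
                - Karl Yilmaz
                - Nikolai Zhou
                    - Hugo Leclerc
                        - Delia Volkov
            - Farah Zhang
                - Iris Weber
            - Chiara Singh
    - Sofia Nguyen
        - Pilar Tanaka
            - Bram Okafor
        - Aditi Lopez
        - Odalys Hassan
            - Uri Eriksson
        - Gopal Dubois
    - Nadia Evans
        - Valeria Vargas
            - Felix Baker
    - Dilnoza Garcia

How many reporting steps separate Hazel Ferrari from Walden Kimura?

3

Chain from Hazel Ferrari up to Walden Kimura: Hazel Ferrari → Dave Hoffmann → Petra Kowalski → Walden Kimura. That is 3 steps up, so Hazel Ferrari is 3 levels below Walden Kimura.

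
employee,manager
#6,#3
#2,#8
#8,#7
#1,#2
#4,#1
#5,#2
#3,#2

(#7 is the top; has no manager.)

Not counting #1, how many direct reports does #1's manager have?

2

#1 reports to #2. #2's other direct reports are #3, #5 — 2 peers.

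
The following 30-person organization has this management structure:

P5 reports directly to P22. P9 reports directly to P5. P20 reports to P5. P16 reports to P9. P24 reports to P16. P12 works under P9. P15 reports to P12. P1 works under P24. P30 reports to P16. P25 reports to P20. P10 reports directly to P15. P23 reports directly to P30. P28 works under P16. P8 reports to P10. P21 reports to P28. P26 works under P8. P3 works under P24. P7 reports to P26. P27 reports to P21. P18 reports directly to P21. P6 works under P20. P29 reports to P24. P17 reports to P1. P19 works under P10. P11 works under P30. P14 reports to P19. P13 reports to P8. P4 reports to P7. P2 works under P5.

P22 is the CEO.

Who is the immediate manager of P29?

P29 reports directly to P24.

P24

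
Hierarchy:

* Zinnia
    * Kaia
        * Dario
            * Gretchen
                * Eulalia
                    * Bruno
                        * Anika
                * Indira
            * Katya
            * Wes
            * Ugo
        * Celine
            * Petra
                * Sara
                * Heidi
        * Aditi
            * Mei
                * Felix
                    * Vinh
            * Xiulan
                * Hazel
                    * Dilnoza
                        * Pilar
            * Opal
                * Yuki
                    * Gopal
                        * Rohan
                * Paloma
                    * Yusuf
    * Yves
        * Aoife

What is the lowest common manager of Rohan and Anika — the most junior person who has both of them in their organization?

Kaia

Rohan's chain of managers is Gopal, Yuki, Opal, Aditi, Kaia, Zinnia. Anika's chain of managers is Bruno, Eulalia, Gretchen, Dario, Kaia, Zinnia. The first manager that appears in both chains is Kaia.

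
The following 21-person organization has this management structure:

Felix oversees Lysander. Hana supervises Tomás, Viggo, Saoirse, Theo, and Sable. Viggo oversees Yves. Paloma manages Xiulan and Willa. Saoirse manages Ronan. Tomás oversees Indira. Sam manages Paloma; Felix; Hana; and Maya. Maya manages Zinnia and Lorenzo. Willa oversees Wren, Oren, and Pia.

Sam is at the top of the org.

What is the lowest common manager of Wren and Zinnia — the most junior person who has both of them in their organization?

Sam

Wren's chain of managers is Willa, Paloma, Sam. Zinnia's chain of managers is Maya, Sam. The first manager that appears in both chains is Sam.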